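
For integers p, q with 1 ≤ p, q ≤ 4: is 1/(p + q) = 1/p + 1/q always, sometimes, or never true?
The claim fails for every pair in the range. For instance at (p, q) = (1, 2): LHS = 1/3, RHS = 3/2.

Answer: Never true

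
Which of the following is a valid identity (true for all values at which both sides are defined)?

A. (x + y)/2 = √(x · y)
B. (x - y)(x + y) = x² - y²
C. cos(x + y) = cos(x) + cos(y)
A: fails at (1, 3) — LHS = 2, RHS = √(3) ≈ 1.732.
B: holds — e.g. at (1, 3), both sides equal -8.
C: fails at (2, 5) — LHS = cos(7) ≈ 0.7539, RHS = cos(2) + cos(5) ≈ -0.1325.

Answer: B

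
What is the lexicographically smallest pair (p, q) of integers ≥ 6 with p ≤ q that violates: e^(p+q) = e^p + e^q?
Substituting (6, 6) into the claim:
LHS = e^(6+6) = e^12 ≈ 162754.8
RHS = e^6 + e^6 = 2·e^6 ≈ 806.9

Since LHS ≠ RHS, this pair disproves the claim, and no lexicographically smaller pair (p ≤ q, integers ≥ 6) does.

For instance (8, 13) is also a counterexample (LHS = e^21 ≈ 1318815734.5, RHS = e^8 + e^13 ≈ 445394.3), but it's lexicographically larger.

Answer: (p, q) = (6, 6)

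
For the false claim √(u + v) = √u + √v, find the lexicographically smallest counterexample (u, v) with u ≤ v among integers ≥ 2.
(u, v) = (2, 2)

Substituting (2, 2) into the claim:
LHS = √(2 + 2) = 2
RHS = √2 + √2 = 2·√(2) ≈ 2.828

Since LHS ≠ RHS, this pair disproves the claim, and no lexicographically smaller pair (u ≤ v, integers ≥ 2) does.

For instance (9, 9) is also a counterexample (LHS = 3·√(2) ≈ 4.243, RHS = 6), but it's lexicographically larger.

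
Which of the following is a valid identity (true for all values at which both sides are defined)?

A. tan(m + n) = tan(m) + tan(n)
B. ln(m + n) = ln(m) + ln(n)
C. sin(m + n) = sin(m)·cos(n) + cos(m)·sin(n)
C

A: fails at (2, 2) — LHS = tan(4) ≈ 1.158, RHS = 2·tan(2) ≈ -4.37.
B: fails at (3, 4) — LHS = ln(7) ≈ 1.946, RHS = ln(3) + ln(4) ≈ 2.485.
C: holds — e.g. at (1, 4), both sides equal sin(5) ≈ -0.9589.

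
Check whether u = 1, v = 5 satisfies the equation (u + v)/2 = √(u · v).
Fails

Substituting u = 1, v = 5:

LHS = (1 + 5)/2 = 3
RHS = √(1 · 5) = √(5) ≈ 2.236

LHS ≠ RHS, so the equation does not hold at this point.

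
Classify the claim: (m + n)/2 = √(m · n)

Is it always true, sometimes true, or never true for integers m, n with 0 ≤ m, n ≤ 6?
Sometimes true

It holds at (m, n) = (0, 0) (both sides equal 0), but fails at (m, n) = (3, 2) (LHS = 5/2, RHS = √(6) ≈ 2.449).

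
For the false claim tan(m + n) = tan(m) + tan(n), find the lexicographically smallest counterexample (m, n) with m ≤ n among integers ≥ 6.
(m, n) = (6, 6)

Substituting (6, 6) into the claim:
LHS = tan(6 + 6) = tan(12) ≈ -0.6359
RHS = tan(6) + tan(6) = 2·tan(6) ≈ -0.582

Since LHS ≠ RHS, this pair disproves the claim, and no lexicographically smaller pair (m ≤ n, integers ≥ 6) does.

For instance (8, 11) is also a counterexample (LHS = tan(19) ≈ 0.1516, RHS = tan(11) + tan(8) ≈ -232.8), but it's lexicographically larger.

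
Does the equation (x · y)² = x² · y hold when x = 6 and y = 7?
Substituting x = 6, y = 7:

LHS = (6 · 7)² = 1764
RHS = 6² · 7 = 252

LHS ≠ RHS, so the equation does not hold at this point.

Answer: Fails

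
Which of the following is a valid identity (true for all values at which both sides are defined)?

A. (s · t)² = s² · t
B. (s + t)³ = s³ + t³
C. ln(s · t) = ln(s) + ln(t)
A: fails at (4, 5) — LHS = 400, RHS = 80.
B: fails at (4, 4) — LHS = 512, RHS = 128.
C: holds — e.g. at (1, 5), both sides equal ln(5) ≈ 1.609.

Answer: C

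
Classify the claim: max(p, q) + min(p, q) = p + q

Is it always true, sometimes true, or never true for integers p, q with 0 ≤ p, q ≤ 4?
Always true

The identity holds for every pair in the range. For instance at (p, q) = (4, 1): both sides equal 5.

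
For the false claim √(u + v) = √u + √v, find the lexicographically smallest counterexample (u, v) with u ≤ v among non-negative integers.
At (0, 5): both sides equal √(5) ≈ 2.236, so it holds there.

Substituting (1, 1) into the claim:
LHS = √(1 + 1) = √(2) ≈ 1.414
RHS = √1 + √1 = 2

Since LHS ≠ RHS, this pair disproves the claim, and no lexicographically smaller pair (u ≤ v, non-negative integers) does.

For instance (1, 4) is also a counterexample (LHS = √(5) ≈ 2.236, RHS = 3), but it's lexicographically larger.

Answer: (u, v) = (1, 1)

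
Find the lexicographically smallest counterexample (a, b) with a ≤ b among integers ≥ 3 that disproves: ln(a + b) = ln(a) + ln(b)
Substituting (3, 3) into the claim:
LHS = ln(3 + 3) = ln(6) ≈ 1.792
RHS = ln(3) + ln(3) = 2·ln(3) ≈ 2.197

Since LHS ≠ RHS, this pair disproves the claim, and no lexicographically smaller pair (a ≤ b, integers ≥ 3) does.

For instance (3, 5) is also a counterexample (LHS = ln(8) ≈ 2.079, RHS = ln(3) + ln(5) ≈ 2.708), but it's lexicographically larger.

Answer: (a, b) = (3, 3)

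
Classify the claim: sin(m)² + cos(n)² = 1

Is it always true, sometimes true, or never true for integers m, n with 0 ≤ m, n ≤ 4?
Sometimes true

It holds at (m, n) = (4, 4) (both sides equal 1), but fails at (m, n) = (1, 3) (LHS = sin(1)² + cos(3)² ≈ 1.688, RHS = 1).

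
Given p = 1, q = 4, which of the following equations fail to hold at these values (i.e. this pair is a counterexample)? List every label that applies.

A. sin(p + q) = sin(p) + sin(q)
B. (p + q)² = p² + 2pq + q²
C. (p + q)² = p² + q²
A, C

Evaluating each claim at the given values:
A. LHS = sin(5) ≈ -0.9589, RHS = sin(4) + sin(1) ≈ 0.08467 → fails here (LHS ≠ RHS)
B. LHS = 25, RHS = 25 → holds here (LHS = RHS)
C. LHS = 25, RHS = 17 → fails here (LHS ≠ RHS)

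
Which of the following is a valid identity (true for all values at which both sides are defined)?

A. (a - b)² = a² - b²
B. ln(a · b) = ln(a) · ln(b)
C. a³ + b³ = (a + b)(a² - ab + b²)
A: fails at (4, 6) — LHS = 4, RHS = -20.
B: fails at (2, 7) — LHS = ln(14) ≈ 2.639, RHS = ln(2)·ln(7) ≈ 1.349.
C: holds — e.g. at (4, 4), both sides equal 128.

Answer: C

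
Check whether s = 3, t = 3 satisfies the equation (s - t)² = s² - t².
Holds

Substituting s = 3, t = 3:

LHS = (3 - 3)² = 0
RHS = 3² - 3² = 0

LHS = RHS, so the equation holds at this point.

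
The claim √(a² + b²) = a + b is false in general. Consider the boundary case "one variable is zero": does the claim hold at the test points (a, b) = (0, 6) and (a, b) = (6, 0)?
Yes, holds at both test points

At (0, 6): LHS = 6, RHS = 6 → equal
At (6, 0): LHS = 6, RHS = 6 → equal

So the claim does hold at both of these boundary points, even though it is not an identity.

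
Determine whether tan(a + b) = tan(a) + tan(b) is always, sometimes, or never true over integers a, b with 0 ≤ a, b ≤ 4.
It holds at (a, b) = (0, 3) (both sides equal tan(3) ≈ -0.1425), but fails at (a, b) = (3, 3) (LHS = tan(6) ≈ -0.291, RHS = 2·tan(3) ≈ -0.2851).

Answer: Sometimes true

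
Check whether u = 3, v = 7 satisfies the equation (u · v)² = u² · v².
Holds

Substituting u = 3, v = 7:

LHS = (3 · 7)² = 441
RHS = 3² · 7² = 441

LHS = RHS, so the equation holds at this point.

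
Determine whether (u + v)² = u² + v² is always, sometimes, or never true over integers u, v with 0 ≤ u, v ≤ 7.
It holds at (u, v) = (0, 1) (both sides equal 1), but fails at (u, v) = (5, 5) (LHS = 100, RHS = 50).

Answer: Sometimes true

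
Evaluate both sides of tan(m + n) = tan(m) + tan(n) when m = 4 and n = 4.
LHS = tan(4 + 4) = tan(8) ≈ -6.8
RHS = tan(4) + tan(4) = 2·tan(4) ≈ 2.316

LHS ≠ RHS (they differ by about 9.115), so the equation does not hold here.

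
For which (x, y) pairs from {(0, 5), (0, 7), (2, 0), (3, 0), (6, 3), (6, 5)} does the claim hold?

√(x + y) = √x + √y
Testing each pair:
(0, 5): LHS = √(5) ≈ 2.236, RHS = √(5) ≈ 2.236 → holds
(0, 7): LHS = √(7) ≈ 2.646, RHS = √(7) ≈ 2.646 → holds
(2, 0): LHS = √(2) ≈ 1.414, RHS = √(2) ≈ 1.414 → holds
(3, 0): LHS = √(3) ≈ 1.732, RHS = √(3) ≈ 1.732 → holds
(6, 3): LHS = 3, RHS = √(3) + √(6) ≈ 4.182 → fails
(6, 5): LHS = √(11) ≈ 3.317, RHS = √(5) + √(6) ≈ 4.686 → fails

4 of 6 pairs satisfy the claim.

Answer: (0, 5), (0, 7), (2, 0), (3, 0)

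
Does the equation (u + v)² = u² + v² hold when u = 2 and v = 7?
Substituting u = 2, v = 7:

LHS = (2 + 7)² = 81
RHS = 2² + 7² = 53

LHS ≠ RHS, so the equation does not hold at this point.

Answer: Fails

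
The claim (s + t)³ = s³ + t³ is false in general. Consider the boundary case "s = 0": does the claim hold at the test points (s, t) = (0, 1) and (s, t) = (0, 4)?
At (0, 1): LHS = 1, RHS = 1 → equal
At (0, 4): LHS = 64, RHS = 64 → equal

So the claim does hold at both of these boundary points, even though it is not an identity.

Answer: Yes, holds at both test points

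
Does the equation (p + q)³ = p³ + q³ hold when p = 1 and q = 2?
Fails

Substituting p = 1, q = 2:

LHS = (1 + 2)³ = 27
RHS = 1³ + 2³ = 9

LHS ≠ RHS, so the equation does not hold at this point.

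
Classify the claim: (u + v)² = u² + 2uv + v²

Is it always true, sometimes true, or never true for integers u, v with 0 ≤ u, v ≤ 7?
Always true

The identity holds for every pair in the range. For instance at (u, v) = (2, 6): both sides equal 64.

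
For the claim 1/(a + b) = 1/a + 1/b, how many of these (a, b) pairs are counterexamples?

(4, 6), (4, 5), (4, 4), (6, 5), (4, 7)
Testing each pair:
(4, 6): LHS = 1/10, RHS = 5/12 → counterexample
(4, 5): LHS = 1/9, RHS = 9/20 → counterexample
(4, 4): LHS = 1/8, RHS = 1/2 → counterexample
(6, 5): LHS = 1/11, RHS = 11/30 → counterexample
(4, 7): LHS = 1/11, RHS = 11/28 → counterexample

That makes 5 counterexamples.

Answer: 5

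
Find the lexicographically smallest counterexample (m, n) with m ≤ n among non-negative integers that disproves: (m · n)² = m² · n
(m, n) = (1, 2)

At (0, 4): both sides equal 0, so it holds there.

Substituting (1, 2) into the claim:
LHS = (1 · 2)² = 4
RHS = 1² · 2 = 2

Since LHS ≠ RHS, this pair disproves the claim, and no lexicographically smaller pair (m ≤ n, non-negative integers) does.

For instance (1, 7) is also a counterexample (LHS = 49, RHS = 7), but it's lexicographically larger.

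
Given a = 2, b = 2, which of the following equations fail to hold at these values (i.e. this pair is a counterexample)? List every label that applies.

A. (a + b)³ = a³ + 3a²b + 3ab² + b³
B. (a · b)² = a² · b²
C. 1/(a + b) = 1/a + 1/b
Evaluating each claim at the given values:
A. LHS = 64, RHS = 64 → holds here (LHS = RHS)
B. LHS = 16, RHS = 16 → holds here (LHS = RHS)
C. LHS = 1/4, RHS = 1 → fails here (LHS ≠ RHS)

Answer: C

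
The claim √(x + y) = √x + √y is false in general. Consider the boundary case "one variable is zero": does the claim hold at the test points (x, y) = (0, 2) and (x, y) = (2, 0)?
At (0, 2): LHS = √(2) ≈ 1.414, RHS = √(2) ≈ 1.414 → equal
At (2, 0): LHS = √(2) ≈ 1.414, RHS = √(2) ≈ 1.414 → equal

So the claim does hold at both of these boundary points, even though it is not an identity.

Answer: Yes, holds at both test points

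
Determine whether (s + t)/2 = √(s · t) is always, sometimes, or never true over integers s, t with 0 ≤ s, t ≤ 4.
It holds at (s, t) = (4, 4) (both sides equal 4), but fails at (s, t) = (1, 3) (LHS = 2, RHS = √(3) ≈ 1.732).

Answer: Sometimes true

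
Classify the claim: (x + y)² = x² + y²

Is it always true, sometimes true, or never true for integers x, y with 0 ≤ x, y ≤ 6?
Sometimes true

It holds at (x, y) = (0, 3) (both sides equal 9), but fails at (x, y) = (3, 4) (LHS = 49, RHS = 25).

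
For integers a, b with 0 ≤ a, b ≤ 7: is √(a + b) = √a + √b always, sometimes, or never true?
It holds at (a, b) = (3, 0) (both sides equal √(3) ≈ 1.732), but fails at (a, b) = (6, 1) (LHS = √(7) ≈ 2.646, RHS = 1 + √(6) ≈ 3.449).

Answer: Sometimes true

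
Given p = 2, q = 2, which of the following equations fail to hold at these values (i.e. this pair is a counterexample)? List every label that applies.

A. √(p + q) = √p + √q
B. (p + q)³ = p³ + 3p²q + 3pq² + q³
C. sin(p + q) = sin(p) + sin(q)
A, C

Evaluating each claim at the given values:
A. LHS = 2, RHS = 2·√(2) ≈ 2.828 → fails here (LHS ≠ RHS)
B. LHS = 64, RHS = 64 → holds here (LHS = RHS)
C. LHS = sin(4) ≈ -0.7568, RHS = 2·sin(2) ≈ 1.819 → fails here (LHS ≠ RHS)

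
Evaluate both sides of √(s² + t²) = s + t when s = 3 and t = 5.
LHS = √(3² + 5²) = √(34) ≈ 5.831
RHS = 3 + 5 = 8

LHS ≠ RHS (they differ by about 2.169), so the equation does not hold here.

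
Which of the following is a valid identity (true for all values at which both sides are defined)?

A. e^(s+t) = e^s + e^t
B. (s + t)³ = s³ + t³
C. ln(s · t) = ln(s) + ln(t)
C

A: fails at (4, 4) — LHS = e^8 ≈ 2981, RHS = 2·e^4 ≈ 109.2.
B: fails at (3, 5) — LHS = 512, RHS = 152.
C: holds — e.g. at (3, 5), both sides equal ln(15) ≈ 2.708.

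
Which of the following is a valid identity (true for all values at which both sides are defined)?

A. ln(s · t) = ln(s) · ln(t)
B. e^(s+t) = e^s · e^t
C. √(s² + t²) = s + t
A: fails at (2, 3) — LHS = ln(6) ≈ 1.792, RHS = ln(2)·ln(3) ≈ 0.7615.
B: holds — e.g. at (3, 4), both sides equal e^7 ≈ 1097.
C: fails at (5, 8) — LHS = √(89) ≈ 9.434, RHS = 13.

Answer: B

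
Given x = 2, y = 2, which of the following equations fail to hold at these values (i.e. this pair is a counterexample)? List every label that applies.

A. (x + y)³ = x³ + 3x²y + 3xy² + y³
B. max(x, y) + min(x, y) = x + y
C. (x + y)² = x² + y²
C

Evaluating each claim at the given values:
A. LHS = 64, RHS = 64 → holds here (LHS = RHS)
B. LHS = 4, RHS = 4 → holds here (LHS = RHS)
C. LHS = 16, RHS = 8 → fails here (LHS ≠ RHS)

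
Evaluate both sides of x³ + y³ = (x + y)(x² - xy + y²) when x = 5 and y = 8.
LHS = 5³ + 8³ = 637
RHS = (5 + 8)(5² - 5·8 + 8²) = 637

LHS = RHS: the two sides agree.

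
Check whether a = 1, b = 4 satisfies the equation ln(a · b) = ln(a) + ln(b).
Holds

Substituting a = 1, b = 4:

LHS = ln(1 · 4) = ln(4) ≈ 1.386
RHS = ln(1) + ln(4) = ln(4) ≈ 1.386

LHS = RHS, so the equation holds at this point.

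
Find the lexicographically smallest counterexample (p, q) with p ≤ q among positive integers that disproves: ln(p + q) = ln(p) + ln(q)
(p, q) = (1, 1)

Substituting (1, 1) into the claim:
LHS = ln(1 + 1) = ln(2) ≈ 0.6931
RHS = ln(1) + ln(1) = 0

Since LHS ≠ RHS, this pair disproves the claim, and no lexicographically smaller pair (p ≤ q, positive integers) does.

For instance (5, 8) is also a counterexample (LHS = ln(13) ≈ 2.565, RHS = ln(5) + ln(8) ≈ 3.689), but it's lexicographically larger.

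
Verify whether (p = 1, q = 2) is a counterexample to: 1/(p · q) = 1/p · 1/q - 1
Substituting p = 1, q = 2:
LHS = 1/(1 · 2) = 1/2
RHS = 1/1 · 1/2 - 1 = -1/2

Since LHS ≠ RHS, this pair disproves the claim.

Answer: Yes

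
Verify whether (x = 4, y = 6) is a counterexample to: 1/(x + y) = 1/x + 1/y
Substituting x = 4, y = 6:
LHS = 1/(4 + 6) = 1/10
RHS = 1/4 + 1/6 = 5/12

Since LHS ≠ RHS, this pair disproves the claim.

Answer: Yes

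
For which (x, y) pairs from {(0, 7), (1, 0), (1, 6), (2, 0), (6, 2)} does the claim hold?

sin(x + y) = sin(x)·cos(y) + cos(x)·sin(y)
Testing each pair:
(0, 7): LHS = sin(7) ≈ 0.657, RHS = sin(7) ≈ 0.657 → holds
(1, 0): LHS = sin(1) ≈ 0.8415, RHS = sin(1) ≈ 0.8415 → holds
(1, 6): LHS = sin(7) ≈ 0.657, RHS = sin(6)·cos(1) + sin(1)·cos(6) ≈ 0.657 → holds
(2, 0): LHS = sin(2) ≈ 0.9093, RHS = sin(2) ≈ 0.9093 → holds
(6, 2): LHS = sin(8) ≈ 0.9894, RHS = sin(6)·cos(2) + sin(2)·cos(6) ≈ 0.9894 → holds

Every pair satisfies the claim.

Answer: All pairs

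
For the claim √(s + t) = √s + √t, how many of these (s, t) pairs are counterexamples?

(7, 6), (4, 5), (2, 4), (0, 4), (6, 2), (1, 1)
5

Testing each pair:
(7, 6): LHS = √(13) ≈ 3.606, RHS = √(6) + √(7) ≈ 5.095 → counterexample
(4, 5): LHS = 3, RHS = 2 + √(5) ≈ 4.236 → counterexample
(2, 4): LHS = √(6) ≈ 2.449, RHS = √(2) + 2 ≈ 3.414 → counterexample
(0, 4): LHS = 2, RHS = 2 → satisfies claim
(6, 2): LHS = 2·√(2) ≈ 2.828, RHS = √(2) + √(6) ≈ 3.864 → counterexample
(1, 1): LHS = √(2) ≈ 1.414, RHS = 2 → counterexample

That makes 5 counterexamples.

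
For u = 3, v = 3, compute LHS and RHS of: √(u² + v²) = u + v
LHS = √(3² + 3²) = 3·√(2) ≈ 4.243
RHS = 3 + 3 = 6

LHS ≠ RHS (they differ by about 1.757), so the equation does not hold here.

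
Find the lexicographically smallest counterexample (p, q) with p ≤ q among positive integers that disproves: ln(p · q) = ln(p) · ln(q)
(p, q) = (1, 2)

At (1, 1): both sides equal 0, so it holds there.

Substituting (1, 2) into the claim:
LHS = ln(1 · 2) = ln(2) ≈ 0.6931
RHS = ln(1) · ln(2) = 0

Since LHS ≠ RHS, this pair disproves the claim, and no lexicographically smaller pair (p ≤ q, positive integers) does.

For instance (6, 8) is also a counterexample (LHS = ln(48) ≈ 3.871, RHS = ln(6)·ln(8) ≈ 3.726), but it's lexicographically larger.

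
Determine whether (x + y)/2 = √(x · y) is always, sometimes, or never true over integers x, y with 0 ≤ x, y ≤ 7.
It holds at (x, y) = (1, 1) (both sides equal 1), but fails at (x, y) = (4, 2) (LHS = 3, RHS = 2·√(2) ≈ 2.828).

Answer: Sometimes true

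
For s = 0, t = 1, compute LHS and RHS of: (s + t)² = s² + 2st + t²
LHS = (0 + 1)² = 1
RHS = 0² + 2·0·1 + 1² = 1

LHS = RHS: the two sides agree.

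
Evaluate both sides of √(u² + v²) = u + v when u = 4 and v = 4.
LHS = √(4² + 4²) = 4·√(2) ≈ 5.657
RHS = 4 + 4 = 8

LHS ≠ RHS (they differ by about 2.343), so the equation does not hold here.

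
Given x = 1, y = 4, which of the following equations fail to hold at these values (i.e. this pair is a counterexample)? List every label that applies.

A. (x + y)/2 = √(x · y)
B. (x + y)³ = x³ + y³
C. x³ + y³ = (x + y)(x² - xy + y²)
Evaluating each claim at the given values:
A. LHS = 5/2, RHS = 2 → fails here (LHS ≠ RHS)
B. LHS = 125, RHS = 65 → fails here (LHS ≠ RHS)
C. LHS = 65, RHS = 65 → holds here (LHS = RHS)

Answer: A, B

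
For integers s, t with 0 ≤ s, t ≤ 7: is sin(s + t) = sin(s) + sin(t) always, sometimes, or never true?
It holds at (s, t) = (5, 0) (both sides equal sin(5) ≈ -0.9589), but fails at (s, t) = (7, 7) (LHS = sin(14) ≈ 0.9906, RHS = 2·sin(7) ≈ 1.314).

Answer: Sometimes true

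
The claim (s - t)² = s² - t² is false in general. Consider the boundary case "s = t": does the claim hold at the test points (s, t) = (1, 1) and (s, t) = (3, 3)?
At (1, 1): LHS = 0, RHS = 0 → equal
At (3, 3): LHS = 0, RHS = 0 → equal

So the claim does hold at both of these boundary points, even though it is not an identity.

Answer: Yes, holds at both test points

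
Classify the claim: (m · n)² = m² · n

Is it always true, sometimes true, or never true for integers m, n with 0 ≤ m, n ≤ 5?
Sometimes true

It holds at (m, n) = (5, 0) (both sides equal 0), but fails at (m, n) = (1, 4) (LHS = 16, RHS = 4).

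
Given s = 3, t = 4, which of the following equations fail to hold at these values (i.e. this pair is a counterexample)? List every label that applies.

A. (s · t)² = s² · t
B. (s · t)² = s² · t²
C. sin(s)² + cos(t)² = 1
Evaluating each claim at the given values:
A. LHS = 144, RHS = 36 → fails here (LHS ≠ RHS)
B. LHS = 144, RHS = 144 → holds here (LHS = RHS)
C. LHS = sin(3)² + cos(4)² ≈ 0.4472, RHS = 1 → fails here (LHS ≠ RHS)

Answer: A, C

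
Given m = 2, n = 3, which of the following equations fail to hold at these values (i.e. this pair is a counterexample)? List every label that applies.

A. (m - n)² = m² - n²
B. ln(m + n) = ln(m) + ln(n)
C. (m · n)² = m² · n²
A, B

Evaluating each claim at the given values:
A. LHS = 1, RHS = -5 → fails here (LHS ≠ RHS)
B. LHS = ln(5) ≈ 1.609, RHS = ln(2) + ln(3) ≈ 1.792 → fails here (LHS ≠ RHS)
C. LHS = 36, RHS = 36 → holds here (LHS = RHS)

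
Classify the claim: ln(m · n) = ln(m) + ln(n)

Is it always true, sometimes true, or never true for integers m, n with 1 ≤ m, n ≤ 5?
The identity holds for every pair in the range. For instance at (m, n) = (4, 4): both sides equal ln(16) ≈ 2.773.

Answer: Always true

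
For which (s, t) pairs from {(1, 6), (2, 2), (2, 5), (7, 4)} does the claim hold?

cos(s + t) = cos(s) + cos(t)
Testing each pair:
(1, 6): LHS = cos(7) ≈ 0.7539, RHS = cos(1) + cos(6) ≈ 1.5 → fails
(2, 2): LHS = cos(4) ≈ -0.6536, RHS = 2·cos(2) ≈ -0.8323 → fails
(2, 5): LHS = cos(7) ≈ 0.7539, RHS = cos(2) + cos(5) ≈ -0.1325 → fails
(7, 4): LHS = cos(11) ≈ 0.004426, RHS = cos(4) + cos(7) ≈ 0.1003 → fails

No pair satisfies the claim.

Answer: None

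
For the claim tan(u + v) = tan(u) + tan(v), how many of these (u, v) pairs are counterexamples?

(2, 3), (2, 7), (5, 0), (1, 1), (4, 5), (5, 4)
5

Testing each pair:
(2, 3): LHS = tan(5) ≈ -3.381, RHS = tan(2) + tan(3) ≈ -2.328 → counterexample
(2, 7): LHS = tan(9) ≈ -0.4523, RHS = tan(2) + tan(7) ≈ -1.314 → counterexample
(5, 0): LHS = tan(5) ≈ -3.381, RHS = tan(5) ≈ -3.381 → satisfies claim
(1, 1): LHS = tan(2) ≈ -2.185, RHS = 2·tan(1) ≈ 3.115 → counterexample
(4, 5): LHS = tan(9) ≈ -0.4523, RHS = tan(5) + tan(4) ≈ -2.223 → counterexample
(5, 4): LHS = tan(9) ≈ -0.4523, RHS = tan(5) + tan(4) ≈ -2.223 → counterexample

That makes 5 counterexamples.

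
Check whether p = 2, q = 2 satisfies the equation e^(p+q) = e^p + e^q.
Fails

Substituting p = 2, q = 2:

LHS = e^(2+2) = e^4 ≈ 54.6
RHS = e^2 + e^2 = 2·e^2 ≈ 14.78

LHS ≠ RHS, so the equation does not hold at this point.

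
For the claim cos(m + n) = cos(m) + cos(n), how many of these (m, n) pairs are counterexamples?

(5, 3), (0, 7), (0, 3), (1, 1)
4

Testing each pair:
(5, 3): LHS = cos(8) ≈ -0.1455, RHS = cos(3) + cos(5) ≈ -0.7063 → counterexample
(0, 7): LHS = cos(7) ≈ 0.7539, RHS = cos(7) + 1 ≈ 1.754 → counterexample
(0, 3): LHS = cos(3) ≈ -0.99, RHS = cos(3) + 1 ≈ 0.01001 → counterexample
(1, 1): LHS = cos(2) ≈ -0.4161, RHS = 2·cos(1) ≈ 1.081 → counterexample

That makes 4 counterexamples.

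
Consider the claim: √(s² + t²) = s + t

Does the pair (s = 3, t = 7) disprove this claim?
Yes

Substituting s = 3, t = 7:
LHS = √(3² + 7²) = √(58) ≈ 7.616
RHS = 3 + 7 = 10

Since LHS ≠ RHS, this pair disproves the claim.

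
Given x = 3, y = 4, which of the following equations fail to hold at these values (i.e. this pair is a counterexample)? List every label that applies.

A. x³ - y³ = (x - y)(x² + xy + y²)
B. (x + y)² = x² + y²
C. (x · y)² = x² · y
Evaluating each claim at the given values:
A. LHS = -37, RHS = -37 → holds here (LHS = RHS)
B. LHS = 49, RHS = 25 → fails here (LHS ≠ RHS)
C. LHS = 144, RHS = 36 → fails here (LHS ≠ RHS)

Answer: B, C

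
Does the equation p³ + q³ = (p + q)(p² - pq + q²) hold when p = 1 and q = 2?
Holds

Substituting p = 1, q = 2:

LHS = 1³ + 2³ = 9
RHS = (1 + 2)(1² - 1·2 + 2²) = 9

LHS = RHS, so the equation holds at this point.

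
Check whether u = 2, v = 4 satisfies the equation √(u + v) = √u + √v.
Fails

Substituting u = 2, v = 4:

LHS = √(2 + 4) = √(6) ≈ 2.449
RHS = √2 + √4 = √(2) + 2 ≈ 3.414

LHS ≠ RHS, so the equation does not hold at this point.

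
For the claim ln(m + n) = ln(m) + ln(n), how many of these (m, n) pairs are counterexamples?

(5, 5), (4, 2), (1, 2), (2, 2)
Testing each pair:
(5, 5): LHS = ln(10) ≈ 2.303, RHS = 2·ln(5) ≈ 3.219 → counterexample
(4, 2): LHS = ln(6) ≈ 1.792, RHS = ln(2) + ln(4) ≈ 2.079 → counterexample
(1, 2): LHS = ln(3) ≈ 1.099, RHS = ln(2) ≈ 0.6931 → counterexample
(2, 2): LHS = ln(4) ≈ 1.386, RHS = 2·ln(2) ≈ 1.386 → satisfies claim

That makes 3 counterexamples.

Answer: 3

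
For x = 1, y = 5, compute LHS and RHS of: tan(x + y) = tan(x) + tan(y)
LHS = tan(1 + 5) = tan(6) ≈ -0.291
RHS = tan(1) + tan(5) ≈ -1.823

LHS ≠ RHS (they differ by about 1.532), so the equation does not hold here.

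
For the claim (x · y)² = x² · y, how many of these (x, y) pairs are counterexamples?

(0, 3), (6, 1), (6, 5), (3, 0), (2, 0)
Testing each pair:
(0, 3): LHS = 0, RHS = 0 → satisfies claim
(6, 1): LHS = 36, RHS = 36 → satisfies claim
(6, 5): LHS = 900, RHS = 180 → counterexample
(3, 0): LHS = 0, RHS = 0 → satisfies claim
(2, 0): LHS = 0, RHS = 0 → satisfies claim

That makes 1 counterexample.

Answer: 1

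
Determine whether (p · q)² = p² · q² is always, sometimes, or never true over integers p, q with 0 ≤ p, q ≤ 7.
The identity holds for every pair in the range. For instance at (p, q) = (2, 2): both sides equal 16.

Answer: Always true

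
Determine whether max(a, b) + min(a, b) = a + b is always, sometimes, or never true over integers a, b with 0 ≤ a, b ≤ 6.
The identity holds for every pair in the range. For instance at (a, b) = (2, 6): both sides equal 8.

Answer: Always true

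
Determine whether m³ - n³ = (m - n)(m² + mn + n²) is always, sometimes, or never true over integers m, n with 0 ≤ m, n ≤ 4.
Always true

The identity holds for every pair in the range. For instance at (m, n) = (1, 4): both sides equal -63.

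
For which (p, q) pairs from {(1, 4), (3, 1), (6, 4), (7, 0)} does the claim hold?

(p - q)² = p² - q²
Testing each pair:
(1, 4): LHS = 9, RHS = -15 → fails
(3, 1): LHS = 4, RHS = 8 → fails
(6, 4): LHS = 4, RHS = 20 → fails
(7, 0): LHS = 49, RHS = 49 → holds

1 of 4 pairs satisfies the claim.

Answer: (7, 0)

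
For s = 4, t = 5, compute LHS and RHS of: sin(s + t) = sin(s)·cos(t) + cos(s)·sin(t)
LHS = sin(4 + 5) = sin(9) ≈ 0.4121
RHS = sin(4)·cos(5) + cos(4)·sin(5) = sin(4)·cos(5) + sin(5)·cos(4) ≈ 0.4121

LHS = RHS: the two sides agree.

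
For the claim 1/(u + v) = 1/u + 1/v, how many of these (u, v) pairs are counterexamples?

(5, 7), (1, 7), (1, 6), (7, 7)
4

Testing each pair:
(5, 7): LHS = 1/12, RHS = 12/35 → counterexample
(1, 7): LHS = 1/8, RHS = 8/7 → counterexample
(1, 6): LHS = 1/7, RHS = 7/6 → counterexample
(7, 7): LHS = 1/14, RHS = 2/7 → counterexample

That makes 4 counterexamples.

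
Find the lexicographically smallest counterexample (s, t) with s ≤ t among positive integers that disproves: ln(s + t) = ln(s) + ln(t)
(s, t) = (1, 1)

Substituting (1, 1) into the claim:
LHS = ln(1 + 1) = ln(2) ≈ 0.6931
RHS = ln(1) + ln(1) = 0

Since LHS ≠ RHS, this pair disproves the claim, and no lexicographically smaller pair (s ≤ t, positive integers) does.

For instance (3, 5) is also a counterexample (LHS = ln(8) ≈ 2.079, RHS = ln(3) + ln(5) ≈ 2.708), but it's lexicographically larger.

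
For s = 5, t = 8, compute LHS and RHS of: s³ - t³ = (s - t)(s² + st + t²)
LHS = 5³ - 8³ = -387
RHS = (5 - 8)(5² + 5·8 + 8²) = -387

LHS = RHS: the two sides agree.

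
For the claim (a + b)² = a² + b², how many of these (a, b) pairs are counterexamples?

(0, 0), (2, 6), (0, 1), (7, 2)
Testing each pair:
(0, 0): LHS = 0, RHS = 0 → satisfies claim
(2, 6): LHS = 64, RHS = 40 → counterexample
(0, 1): LHS = 1, RHS = 1 → satisfies claim
(7, 2): LHS = 81, RHS = 53 → counterexample

That makes 2 counterexamples.

Answer: 2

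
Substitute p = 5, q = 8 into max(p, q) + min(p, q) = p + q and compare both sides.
LHS = max(5, 8) + min(5, 8) = 13
RHS = 5 + 8 = 13

LHS = RHS: the two sides agree.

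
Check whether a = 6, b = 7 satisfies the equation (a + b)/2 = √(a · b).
Substituting a = 6, b = 7:

LHS = (6 + 7)/2 = 13/2
RHS = √(6 · 7) = √(42) ≈ 6.481

LHS ≠ RHS, so the equation does not hold at this point.

Answer: Fails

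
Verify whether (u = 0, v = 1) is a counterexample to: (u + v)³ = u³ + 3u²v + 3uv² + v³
Substituting u = 0, v = 1:
LHS = (0 + 1)³ = 1
RHS = 0³ + 3·0²·1 + 3·0·1² + 1³ = 1

The sides agree, so this pair does not disprove the claim.

Answer: No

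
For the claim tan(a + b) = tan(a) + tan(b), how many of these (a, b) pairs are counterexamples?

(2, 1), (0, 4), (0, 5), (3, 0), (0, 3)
Testing each pair:
(2, 1): LHS = tan(3) ≈ -0.1425, RHS = tan(2) + tan(1) ≈ -0.6276 → counterexample
(0, 4): LHS = tan(4) ≈ 1.158, RHS = tan(4) ≈ 1.158 → satisfies claim
(0, 5): LHS = tan(5) ≈ -3.381, RHS = tan(5) ≈ -3.381 → satisfies claim
(3, 0): LHS = tan(3) ≈ -0.1425, RHS = tan(3) ≈ -0.1425 → satisfies claim
(0, 3): LHS = tan(3) ≈ -0.1425, RHS = tan(3) ≈ -0.1425 → satisfies claim

That makes 1 counterexample.

Answer: 1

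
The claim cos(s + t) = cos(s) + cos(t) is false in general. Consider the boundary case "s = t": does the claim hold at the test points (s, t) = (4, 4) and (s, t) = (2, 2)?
No, fails at both test points

At (4, 4): LHS = cos(8) ≈ -0.1455 ≠ RHS = 2·cos(4) ≈ -1.307
At (2, 2): LHS = cos(4) ≈ -0.6536 ≠ RHS = 2·cos(2) ≈ -0.8323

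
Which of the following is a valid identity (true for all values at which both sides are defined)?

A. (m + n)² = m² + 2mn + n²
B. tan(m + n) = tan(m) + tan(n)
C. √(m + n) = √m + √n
A

A: holds — e.g. at (3, 5), both sides equal 64.
B: fails at (6, 7) — LHS = tan(13) ≈ 0.463, RHS = tan(6) + tan(7) ≈ 0.5804.
C: fails at (1, 2) — LHS = √(3) ≈ 1.732, RHS = 1 + √(2) ≈ 2.414.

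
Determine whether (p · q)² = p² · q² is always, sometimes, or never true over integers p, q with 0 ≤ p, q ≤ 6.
The identity holds for every pair in the range. For instance at (p, q) = (1, 2): both sides equal 4.

Answer: Always true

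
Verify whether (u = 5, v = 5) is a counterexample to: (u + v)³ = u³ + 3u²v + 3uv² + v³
No

Substituting u = 5, v = 5:
LHS = (5 + 5)³ = 1000
RHS = 5³ + 3·5²·5 + 3·5·5² + 5³ = 1000

The sides agree, so this pair does not disprove the claim.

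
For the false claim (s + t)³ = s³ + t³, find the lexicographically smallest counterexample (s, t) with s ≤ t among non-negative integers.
At (0, 1): both sides equal 1, so it holds there.

Substituting (1, 1) into the claim:
LHS = (1 + 1)³ = 8
RHS = 1³ + 1³ = 2

Since LHS ≠ RHS, this pair disproves the claim, and no lexicographically smaller pair (s ≤ t, non-negative integers) does.

For instance (2, 3) is also a counterexample (LHS = 125, RHS = 35), but it's lexicographically larger.

Answer: (s, t) = (1, 1)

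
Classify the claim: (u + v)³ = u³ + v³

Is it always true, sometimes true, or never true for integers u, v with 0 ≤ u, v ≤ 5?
It holds at (u, v) = (3, 0) (both sides equal 27), but fails at (u, v) = (4, 3) (LHS = 343, RHS = 91).

Answer: Sometimes true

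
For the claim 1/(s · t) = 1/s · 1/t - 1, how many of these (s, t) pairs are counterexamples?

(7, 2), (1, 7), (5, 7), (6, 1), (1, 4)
Testing each pair:
(7, 2): LHS = 1/14, RHS = -13/14 → counterexample
(1, 7): LHS = 1/7, RHS = -6/7 → counterexample
(5, 7): LHS = 1/35, RHS = -34/35 → counterexample
(6, 1): LHS = 1/6, RHS = -5/6 → counterexample
(1, 4): LHS = 1/4, RHS = -3/4 → counterexample

That makes 5 counterexamples.

Answer: 5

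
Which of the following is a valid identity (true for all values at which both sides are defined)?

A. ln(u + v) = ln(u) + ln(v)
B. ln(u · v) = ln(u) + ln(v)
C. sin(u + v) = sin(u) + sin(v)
B

A: fails at (3, 4) — LHS = ln(7) ≈ 1.946, RHS = ln(3) + ln(4) ≈ 2.485.
B: holds — e.g. at (4, 4), both sides equal ln(16) ≈ 2.773.
C: fails at (1, 3) — LHS = sin(4) ≈ -0.7568, RHS = sin(3) + sin(1) ≈ 0.9826.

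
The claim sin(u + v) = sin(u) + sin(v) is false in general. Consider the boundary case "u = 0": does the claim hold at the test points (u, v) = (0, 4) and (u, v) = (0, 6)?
Yes, holds at both test points

At (0, 4): LHS = sin(4) ≈ -0.7568, RHS = sin(4) ≈ -0.7568 → equal
At (0, 6): LHS = sin(6) ≈ -0.2794, RHS = sin(6) ≈ -0.2794 → equal

So the claim does hold at both of these boundary points, even though it is not an identity.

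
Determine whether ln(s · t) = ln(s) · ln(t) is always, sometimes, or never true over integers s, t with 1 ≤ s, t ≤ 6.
It holds at (s, t) = (1, 1) (both sides equal 0), but fails at (s, t) = (5, 1) (LHS = ln(5) ≈ 1.609, RHS = 0).

Answer: Sometimes true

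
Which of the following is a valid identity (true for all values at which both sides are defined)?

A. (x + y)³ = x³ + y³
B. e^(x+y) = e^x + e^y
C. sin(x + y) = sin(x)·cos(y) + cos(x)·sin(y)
A: fails at (5, 8) — LHS = 2197, RHS = 637.
B: fails at (4, 5) — LHS = e^9 ≈ 8103, RHS = e^4 + e^5 ≈ 203.
C: holds — e.g. at (1, 1), both sides equal sin(2) ≈ 0.9093.

Answer: C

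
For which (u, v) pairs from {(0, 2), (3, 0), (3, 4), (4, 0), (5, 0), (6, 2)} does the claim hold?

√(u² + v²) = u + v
(0, 2), (3, 0), (4, 0), (5, 0)

Testing each pair:
(0, 2): LHS = 2, RHS = 2 → holds
(3, 0): LHS = 3, RHS = 3 → holds
(3, 4): LHS = 5, RHS = 7 → fails
(4, 0): LHS = 4, RHS = 4 → holds
(5, 0): LHS = 5, RHS = 5 → holds
(6, 2): LHS = 2·√(10) ≈ 6.325, RHS = 8 → fails

4 of 6 pairs satisfy the claim.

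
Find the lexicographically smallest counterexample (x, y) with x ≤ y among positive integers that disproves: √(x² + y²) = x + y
Substituting (1, 1) into the claim:
LHS = √(1² + 1²) = √(2) ≈ 1.414
RHS = 1 + 1 = 2

Since LHS ≠ RHS, this pair disproves the claim, and no lexicographically smaller pair (x ≤ y, positive integers) does.

For instance (5, 5) is also a counterexample (LHS = 5·√(2) ≈ 7.071, RHS = 10), but it's lexicographically larger.

Answer: (x, y) = (1, 1)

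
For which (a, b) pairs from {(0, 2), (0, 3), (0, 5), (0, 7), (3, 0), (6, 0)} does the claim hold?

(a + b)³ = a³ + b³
Testing each pair:
(0, 2): LHS = 8, RHS = 8 → holds
(0, 3): LHS = 27, RHS = 27 → holds
(0, 5): LHS = 125, RHS = 125 → holds
(0, 7): LHS = 343, RHS = 343 → holds
(3, 0): LHS = 27, RHS = 27 → holds
(6, 0): LHS = 216, RHS = 216 → holds

Every pair satisfies the claim.

Answer: All pairs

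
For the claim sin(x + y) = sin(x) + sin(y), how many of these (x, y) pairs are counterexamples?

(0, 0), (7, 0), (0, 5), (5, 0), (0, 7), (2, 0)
0

Testing each pair:
(0, 0): LHS = 0, RHS = 0 → satisfies claim
(7, 0): LHS = sin(7) ≈ 0.657, RHS = sin(7) ≈ 0.657 → satisfies claim
(0, 5): LHS = sin(5) ≈ -0.9589, RHS = sin(5) ≈ -0.9589 → satisfies claim
(5, 0): LHS = sin(5) ≈ -0.9589, RHS = sin(5) ≈ -0.9589 → satisfies claim
(0, 7): LHS = sin(7) ≈ 0.657, RHS = sin(7) ≈ 0.657 → satisfies claim
(2, 0): LHS = sin(2) ≈ 0.9093, RHS = sin(2) ≈ 0.9093 → satisfies claim

That makes 0 counterexamples.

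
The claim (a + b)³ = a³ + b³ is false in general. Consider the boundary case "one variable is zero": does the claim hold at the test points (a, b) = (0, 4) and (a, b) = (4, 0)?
At (0, 4): LHS = 64, RHS = 64 → equal
At (4, 0): LHS = 64, RHS = 64 → equal

So the claim does hold at both of these boundary points, even though it is not an identity.

Answer: Yes, holds at both test points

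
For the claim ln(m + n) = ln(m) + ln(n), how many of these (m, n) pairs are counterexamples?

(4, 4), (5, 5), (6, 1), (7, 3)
Testing each pair:
(4, 4): LHS = ln(8) ≈ 2.079, RHS = 2·ln(4) ≈ 2.773 → counterexample
(5, 5): LHS = ln(10) ≈ 2.303, RHS = 2·ln(5) ≈ 3.219 → counterexample
(6, 1): LHS = ln(7) ≈ 1.946, RHS = ln(6) ≈ 1.792 → counterexample
(7, 3): LHS = ln(10) ≈ 2.303, RHS = ln(3) + ln(7) ≈ 3.045 → counterexample

That makes 4 counterexamples.

Answer: 4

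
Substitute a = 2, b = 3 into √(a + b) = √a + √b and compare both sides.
LHS = √(2 + 3) = √(5) ≈ 2.236
RHS = √2 + √3 = √(2) + √(3) ≈ 3.146

LHS ≠ RHS (they differ by about 0.9102), so the equation does not hold here.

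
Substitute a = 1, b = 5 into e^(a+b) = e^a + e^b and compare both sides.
LHS = e^(1+5) = e^6 ≈ 403.4
RHS = e^1 + e^5 = e + e^5 ≈ 151.1

LHS ≠ RHS (they differ by about 252.3), so the equation does not hold here.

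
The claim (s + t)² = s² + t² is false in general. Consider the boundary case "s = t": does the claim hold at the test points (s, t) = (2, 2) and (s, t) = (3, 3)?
At (2, 2): LHS = 16 ≠ RHS = 8
At (3, 3): LHS = 36 ≠ RHS = 18

Answer: No, fails at both test points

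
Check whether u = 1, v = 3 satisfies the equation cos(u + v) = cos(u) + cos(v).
Substituting u = 1, v = 3:

LHS = cos(1 + 3) = cos(4) ≈ -0.6536
RHS = cos(1) + cos(3) ≈ -0.4497

LHS ≠ RHS, so the equation does not hold at this point.

Answer: Fails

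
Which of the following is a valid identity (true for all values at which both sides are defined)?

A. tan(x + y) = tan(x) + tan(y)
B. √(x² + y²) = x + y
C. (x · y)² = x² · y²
C

A: fails at (6, 7) — LHS = tan(13) ≈ 0.463, RHS = tan(6) + tan(7) ≈ 0.5804.
B: fails at (2, 4) — LHS = 2·√(5) ≈ 4.472, RHS = 6.
C: holds — e.g. at (2, 5), both sides equal 100.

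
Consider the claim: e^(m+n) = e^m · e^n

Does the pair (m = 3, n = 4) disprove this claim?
Substituting m = 3, n = 4:
LHS = e^(3+4) = e^7 ≈ 1097
RHS = e^3 · e^4 = e^7 ≈ 1097

The sides agree, so this pair does not disprove the claim.

Answer: No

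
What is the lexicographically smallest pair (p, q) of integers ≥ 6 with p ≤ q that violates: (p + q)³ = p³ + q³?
Substituting (6, 6) into the claim:
LHS = (6 + 6)³ = 1728
RHS = 6³ + 6³ = 432

Since LHS ≠ RHS, this pair disproves the claim, and no lexicographically smaller pair (p ≤ q, integers ≥ 6) does.

For instance (11, 11) is also a counterexample (LHS = 10648, RHS = 2662), but it's lexicographically larger.

Answer: (p, q) = (6, 6)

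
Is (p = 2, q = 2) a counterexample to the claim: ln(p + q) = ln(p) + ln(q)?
No

Substituting p = 2, q = 2:
LHS = ln(2 + 2) = ln(4) ≈ 1.386
RHS = ln(2) + ln(2) = 2·ln(2) ≈ 1.386

The sides agree, so this pair does not disprove the claim.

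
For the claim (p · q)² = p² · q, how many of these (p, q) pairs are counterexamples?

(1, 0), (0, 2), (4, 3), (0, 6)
1

Testing each pair:
(1, 0): LHS = 0, RHS = 0 → satisfies claim
(0, 2): LHS = 0, RHS = 0 → satisfies claim
(4, 3): LHS = 144, RHS = 48 → counterexample
(0, 6): LHS = 0, RHS = 0 → satisfies claim

That makes 1 counterexample.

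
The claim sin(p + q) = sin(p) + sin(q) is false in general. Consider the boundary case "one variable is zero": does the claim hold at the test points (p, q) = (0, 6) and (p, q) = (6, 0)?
At (0, 6): LHS = sin(6) ≈ -0.2794, RHS = sin(6) ≈ -0.2794 → equal
At (6, 0): LHS = sin(6) ≈ -0.2794, RHS = sin(6) ≈ -0.2794 → equal

So the claim does hold at both of these boundary points, even though it is not an identity.

Answer: Yes, holds at both test points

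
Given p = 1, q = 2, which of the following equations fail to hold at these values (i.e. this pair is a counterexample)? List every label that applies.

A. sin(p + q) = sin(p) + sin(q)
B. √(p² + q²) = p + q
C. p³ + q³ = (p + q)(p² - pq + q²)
A, B

Evaluating each claim at the given values:
A. LHS = sin(3) ≈ 0.1411, RHS = sin(1) + sin(2) ≈ 1.751 → fails here (LHS ≠ RHS)
B. LHS = √(5) ≈ 2.236, RHS = 3 → fails here (LHS ≠ RHS)
C. LHS = 9, RHS = 9 → holds here (LHS = RHS)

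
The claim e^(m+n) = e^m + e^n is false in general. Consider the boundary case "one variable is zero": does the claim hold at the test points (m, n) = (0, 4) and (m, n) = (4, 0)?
At (0, 4): LHS = e^4 ≈ 54.6 ≠ RHS = 1 + e^4 ≈ 55.6
At (4, 0): LHS = e^4 ≈ 54.6 ≠ RHS = 1 + e^4 ≈ 55.6

Answer: No, fails at both test points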